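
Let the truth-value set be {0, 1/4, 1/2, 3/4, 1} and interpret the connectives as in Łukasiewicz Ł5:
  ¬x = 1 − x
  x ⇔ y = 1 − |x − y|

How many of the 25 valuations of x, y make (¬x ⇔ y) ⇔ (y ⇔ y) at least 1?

5

value 1: 5 assignments (counts)
value 3/4: 8 assignments
value 1/2: 6 assignments
value 1/4: 4 assignments
value 0: 2 assignments
So 5 of the 25 assignments meet the threshold.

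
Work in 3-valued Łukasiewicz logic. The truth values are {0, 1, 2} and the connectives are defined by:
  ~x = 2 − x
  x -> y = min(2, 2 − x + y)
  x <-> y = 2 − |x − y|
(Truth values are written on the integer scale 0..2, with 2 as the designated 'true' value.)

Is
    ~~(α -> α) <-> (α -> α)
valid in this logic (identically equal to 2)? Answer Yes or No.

α = 0 ↦ 2
α = 1 ↦ 2
α = 2 ↦ 2
Every assignment gives a value ≥ 2.

Yes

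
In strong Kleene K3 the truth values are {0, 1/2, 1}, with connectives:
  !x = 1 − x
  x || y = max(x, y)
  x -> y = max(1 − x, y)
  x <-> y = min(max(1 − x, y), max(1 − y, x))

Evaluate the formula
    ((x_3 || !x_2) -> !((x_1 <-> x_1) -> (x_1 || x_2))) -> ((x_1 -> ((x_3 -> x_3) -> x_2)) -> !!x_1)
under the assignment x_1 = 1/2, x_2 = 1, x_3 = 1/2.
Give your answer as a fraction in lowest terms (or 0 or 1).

!x_2 = !1 = 0
x_3 || !x_2 = 1/2 || 0 = 1/2
x_1 <-> x_1 = 1/2 <-> 1/2 = 1/2
x_1 || x_2 = 1/2 || 1 = 1
(x_1 <-> x_1) -> (x_1 || x_2) = 1/2 -> 1 = 1
!((x_1 <-> x_1) -> (x_1 || x_2)) = !1 = 0
(x_3 || !x_2) -> !((x_1 <-> x_1) -> (x_1 || x_2)) = 1/2 -> 0 = 1/2
x_3 -> x_3 = 1/2 -> 1/2 = 1/2
(x_3 -> x_3) -> x_2 = 1/2 -> 1 = 1
x_1 -> ((x_3 -> x_3) -> x_2) = 1/2 -> 1 = 1
!x_1 = !1/2 = 1/2
!!x_1 = !1/2 = 1/2
(x_1 -> ((x_3 -> x_3) -> x_2)) -> !!x_1 = 1 -> 1/2 = 1/2
((x_3 || !x_2) -> !((x_1 <-> x_1) -> (x_1 || x_2))) -> ((x_1 -> ((x_3 -> x_3) -> x_2)) -> !!x_1) = 1/2 -> 1/2 = 1/2

1/2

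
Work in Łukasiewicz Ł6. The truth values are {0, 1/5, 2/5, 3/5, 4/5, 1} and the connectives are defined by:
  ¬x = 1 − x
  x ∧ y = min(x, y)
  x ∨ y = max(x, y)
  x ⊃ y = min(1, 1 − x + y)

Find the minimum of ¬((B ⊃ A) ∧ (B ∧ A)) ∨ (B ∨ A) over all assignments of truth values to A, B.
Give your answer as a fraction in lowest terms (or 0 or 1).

3/5

Take A = 2/5, B = 2/5:
B ⊃ A = 2/5 ⊃ 2/5 = 1
B ∧ A = 2/5 ∧ 2/5 = 2/5
(B ⊃ A) ∧ (B ∧ A) = 1 ∧ 2/5 = 2/5
¬((B ⊃ A) ∧ (B ∧ A)) = ¬2/5 = 3/5
B ∨ A = 2/5 ∨ 2/5 = 2/5
¬((B ⊃ A) ∧ (B ∧ A)) ∨ (B ∨ A) = 3/5 ∨ 2/5 = 3/5
No assignment yields a value below 3/5, so this is the minimum.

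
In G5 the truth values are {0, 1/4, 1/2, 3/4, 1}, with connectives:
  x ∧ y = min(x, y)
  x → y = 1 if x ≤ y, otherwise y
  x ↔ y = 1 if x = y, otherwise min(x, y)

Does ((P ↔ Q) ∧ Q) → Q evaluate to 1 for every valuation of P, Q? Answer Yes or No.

At P = 3/4, Q = 0, for instance:
P ↔ Q = 3/4 ↔ 0 = 0
(P ↔ Q) ∧ Q = 0 ∧ 0 = 0
((P ↔ Q) ∧ Q) → Q = 0 → 0 = 1
and checking the remaining 24 assignments likewise gives ≥ 1 in every case.

Yes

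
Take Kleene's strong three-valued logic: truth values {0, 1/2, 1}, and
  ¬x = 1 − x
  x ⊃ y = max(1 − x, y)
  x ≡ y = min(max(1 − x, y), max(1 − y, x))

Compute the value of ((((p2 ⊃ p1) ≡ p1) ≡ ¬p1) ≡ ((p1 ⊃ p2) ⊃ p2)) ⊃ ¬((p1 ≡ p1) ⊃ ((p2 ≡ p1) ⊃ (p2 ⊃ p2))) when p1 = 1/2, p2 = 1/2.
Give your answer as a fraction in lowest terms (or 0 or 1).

1/2

p2 ⊃ p1 = 1/2 ⊃ 1/2 = 1/2
(p2 ⊃ p1) ≡ p1 = 1/2 ≡ 1/2 = 1/2
¬p1 = ¬1/2 = 1/2
((p2 ⊃ p1) ≡ p1) ≡ ¬p1 = 1/2 ≡ 1/2 = 1/2
p1 ⊃ p2 = 1/2 ⊃ 1/2 = 1/2
(p1 ⊃ p2) ⊃ p2 = 1/2 ⊃ 1/2 = 1/2
(((p2 ⊃ p1) ≡ p1) ≡ ¬p1) ≡ ((p1 ⊃ p2) ⊃ p2) = 1/2 ≡ 1/2 = 1/2
p1 ≡ p1 = 1/2 ≡ 1/2 = 1/2
p2 ≡ p1 = 1/2 ≡ 1/2 = 1/2
p2 ⊃ p2 = 1/2 ⊃ 1/2 = 1/2
(p2 ≡ p1) ⊃ (p2 ⊃ p2) = 1/2 ⊃ 1/2 = 1/2
(p1 ≡ p1) ⊃ ((p2 ≡ p1) ⊃ (p2 ⊃ p2)) = 1/2 ⊃ 1/2 = 1/2
¬((p1 ≡ p1) ⊃ ((p2 ≡ p1) ⊃ (p2 ⊃ p2))) = ¬1/2 = 1/2
((((p2 ⊃ p1) ≡ p1) ≡ ¬p1) ≡ ((p1 ⊃ p2) ⊃ p2)) ⊃ ¬((p1 ≡ p1) ⊃ ((p2 ≡ p1) ⊃ (p2 ⊃ p2))) = 1/2 ⊃ 1/2 = 1/2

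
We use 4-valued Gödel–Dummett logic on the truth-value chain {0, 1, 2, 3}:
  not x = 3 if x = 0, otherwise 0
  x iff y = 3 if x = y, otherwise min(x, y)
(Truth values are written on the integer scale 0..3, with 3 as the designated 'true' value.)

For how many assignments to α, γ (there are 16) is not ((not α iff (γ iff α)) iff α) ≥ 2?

α = 0, γ = 0 ↦ 3  ≥
α = 0, γ = 1 ↦ 0  <
α = 0, γ = 2 ↦ 0  <
α = 0, γ = 3 ↦ 0  <
α = 1, γ = 0 ↦ 0  <
α = 1, γ = 1 ↦ 3  ≥
α = 1, γ = 2 ↦ 3  ≥
α = 1, γ = 3 ↦ 3  ≥
α = 2, γ = 0 ↦ 0  <
α = 2, γ = 1 ↦ 3  ≥
α = 2, γ = 2 ↦ 3  ≥
α = 2, γ = 3 ↦ 3  ≥
α = 3, γ = 0 ↦ 0  <
α = 3, γ = 1 ↦ 3  ≥
α = 3, γ = 2 ↦ 3  ≥
α = 3, γ = 3 ↦ 3  ≥
So 10 of the 16 assignments meet the threshold.

10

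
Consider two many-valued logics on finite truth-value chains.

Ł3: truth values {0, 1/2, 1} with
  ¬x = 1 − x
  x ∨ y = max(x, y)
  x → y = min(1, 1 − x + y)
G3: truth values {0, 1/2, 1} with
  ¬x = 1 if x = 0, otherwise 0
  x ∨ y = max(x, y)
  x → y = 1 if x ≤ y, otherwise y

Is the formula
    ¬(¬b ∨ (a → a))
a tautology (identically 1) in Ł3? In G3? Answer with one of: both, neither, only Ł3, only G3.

In Ł3: at a = 0, b = 0 the value is 0 — not a tautology.
In G3: at a = 0, b = 0 the value is 0 — not a tautology.

neither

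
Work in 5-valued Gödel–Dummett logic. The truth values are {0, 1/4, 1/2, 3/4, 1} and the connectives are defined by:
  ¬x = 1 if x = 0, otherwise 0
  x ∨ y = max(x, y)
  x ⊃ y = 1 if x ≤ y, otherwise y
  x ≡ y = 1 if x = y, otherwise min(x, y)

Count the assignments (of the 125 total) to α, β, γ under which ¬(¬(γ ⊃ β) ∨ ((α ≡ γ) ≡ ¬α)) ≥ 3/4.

80

value 1: 80 assignments (counts)
value 0: 45 assignments
So 80 of the 125 assignments meet the threshold.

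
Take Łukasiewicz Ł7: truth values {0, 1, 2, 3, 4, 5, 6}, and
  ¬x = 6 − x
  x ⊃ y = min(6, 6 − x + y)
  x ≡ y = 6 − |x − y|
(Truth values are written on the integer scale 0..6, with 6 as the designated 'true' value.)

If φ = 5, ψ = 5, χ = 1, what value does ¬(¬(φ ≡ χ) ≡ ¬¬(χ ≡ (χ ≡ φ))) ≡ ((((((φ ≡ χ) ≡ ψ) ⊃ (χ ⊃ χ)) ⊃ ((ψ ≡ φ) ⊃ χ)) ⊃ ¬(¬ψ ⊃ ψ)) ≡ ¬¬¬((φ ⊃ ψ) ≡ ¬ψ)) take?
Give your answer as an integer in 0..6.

φ ≡ χ = 5 ≡ 1 = 2
¬(φ ≡ χ) = ¬2 = 4
χ ≡ φ = 1 ≡ 5 = 2
χ ≡ (χ ≡ φ) = 1 ≡ 2 = 5
¬(χ ≡ (χ ≡ φ)) = ¬5 = 1
¬¬(χ ≡ (χ ≡ φ)) = ¬1 = 5
¬(φ ≡ χ) ≡ ¬¬(χ ≡ (χ ≡ φ)) = 4 ≡ 5 = 5
¬(¬(φ ≡ χ) ≡ ¬¬(χ ≡ (χ ≡ φ))) = ¬5 = 1
φ ≡ χ = 5 ≡ 1 = 2
(φ ≡ χ) ≡ ψ = 2 ≡ 5 = 3
χ ⊃ χ = 1 ⊃ 1 = 6
((φ ≡ χ) ≡ ψ) ⊃ (χ ⊃ χ) = 3 ⊃ 6 = 6
ψ ≡ φ = 5 ≡ 5 = 6
(ψ ≡ φ) ⊃ χ = 6 ⊃ 1 = 1
(((φ ≡ χ) ≡ ψ) ⊃ (χ ⊃ χ)) ⊃ ((ψ ≡ φ) ⊃ χ) = 6 ⊃ 1 = 1
¬ψ = ¬5 = 1
¬ψ ⊃ ψ = 1 ⊃ 5 = 6
¬(¬ψ ⊃ ψ) = ¬6 = 0
((((φ ≡ χ) ≡ ψ) ⊃ (χ ⊃ χ)) ⊃ ((ψ ≡ φ) ⊃ χ)) ⊃ ¬(¬ψ ⊃ ψ) = 1 ⊃ 0 = 5
φ ⊃ ψ = 5 ⊃ 5 = 6
¬ψ = ¬5 = 1
(φ ⊃ ψ) ≡ ¬ψ = 6 ≡ 1 = 1
¬((φ ⊃ ψ) ≡ ¬ψ) = ¬1 = 5
¬¬((φ ⊃ ψ) ≡ ¬ψ) = ¬5 = 1
¬¬¬((φ ⊃ ψ) ≡ ¬ψ) = ¬1 = 5
(((((φ ≡ χ) ≡ ψ) ⊃ (χ ⊃ χ)) ⊃ ((ψ ≡ φ) ⊃ χ)) ⊃ ¬(¬ψ ⊃ ψ)) ≡ ¬¬¬((φ ⊃ ψ) ≡ ¬ψ) = 5 ≡ 5 = 6
¬(¬(φ ≡ χ) ≡ ¬¬(χ ≡ (χ ≡ φ))) ≡ ((((((φ ≡ χ) ≡ ψ) ⊃ (χ ⊃ χ)) ⊃ ((ψ ≡ φ) ⊃ χ)) ⊃ ¬(¬ψ ⊃ ψ)) ≡ ¬¬¬((φ ⊃ ψ) ≡ ¬ψ)) = 1 ≡ 6 = 1

1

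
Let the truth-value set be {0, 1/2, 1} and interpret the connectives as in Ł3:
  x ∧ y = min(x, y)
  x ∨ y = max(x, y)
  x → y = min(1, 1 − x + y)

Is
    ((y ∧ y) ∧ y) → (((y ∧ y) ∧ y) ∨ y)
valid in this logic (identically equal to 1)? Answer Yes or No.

Yes

y = 0 ↦ 1
y = 1/2 ↦ 1
y = 1 ↦ 1
Every assignment gives a value ≥ 1.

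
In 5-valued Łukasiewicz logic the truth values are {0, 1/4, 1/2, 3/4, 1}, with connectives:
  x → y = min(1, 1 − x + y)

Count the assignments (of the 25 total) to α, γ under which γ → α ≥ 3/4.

19

value 1: 15 assignments (counts)
value 3/4: 4 assignments (counts)
value 1/2: 3 assignments
value 1/4: 2 assignments
value 0: 1 assignment
So 19 of the 25 assignments meet the threshold.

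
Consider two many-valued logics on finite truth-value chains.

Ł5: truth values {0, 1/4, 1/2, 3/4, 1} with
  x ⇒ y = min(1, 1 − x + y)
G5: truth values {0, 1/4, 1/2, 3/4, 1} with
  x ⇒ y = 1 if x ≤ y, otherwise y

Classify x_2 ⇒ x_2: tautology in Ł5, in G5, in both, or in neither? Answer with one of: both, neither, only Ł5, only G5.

In Ł5: every assignment gives 1 — tautology.
In G5: every assignment gives 1 — tautology.

both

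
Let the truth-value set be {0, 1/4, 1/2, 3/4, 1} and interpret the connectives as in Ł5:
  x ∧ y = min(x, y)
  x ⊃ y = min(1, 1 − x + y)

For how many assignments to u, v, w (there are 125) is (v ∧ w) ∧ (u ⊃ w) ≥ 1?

value 1: 5 assignments (counts)
value 3/4: 15 assignments
value 1/2: 25 assignments
value 1/4: 35 assignments
value 0: 45 assignments
So 5 of the 125 assignments meet the threshold.

5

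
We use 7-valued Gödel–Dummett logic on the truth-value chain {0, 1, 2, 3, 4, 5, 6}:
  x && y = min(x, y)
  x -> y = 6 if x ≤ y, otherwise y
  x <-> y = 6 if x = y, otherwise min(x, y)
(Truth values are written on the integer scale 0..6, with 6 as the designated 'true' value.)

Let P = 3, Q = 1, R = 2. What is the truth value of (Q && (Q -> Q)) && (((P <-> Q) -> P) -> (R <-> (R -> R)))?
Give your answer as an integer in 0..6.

Q -> Q = 1 -> 1 = 6
Q && (Q -> Q) = 1 && 6 = 1
P <-> Q = 3 <-> 1 = 1
(P <-> Q) -> P = 1 -> 3 = 6
R -> R = 2 -> 2 = 6
R <-> (R -> R) = 2 <-> 6 = 2
((P <-> Q) -> P) -> (R <-> (R -> R)) = 6 -> 2 = 2
(Q && (Q -> Q)) && (((P <-> Q) -> P) -> (R <-> (R -> R))) = 1 && 2 = 1

1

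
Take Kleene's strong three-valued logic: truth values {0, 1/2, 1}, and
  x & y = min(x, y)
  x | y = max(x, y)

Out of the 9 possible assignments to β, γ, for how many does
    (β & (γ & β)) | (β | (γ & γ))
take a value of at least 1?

5

β = 0, γ = 0 ↦ 0  <
β = 0, γ = 1/2 ↦ 1/2  <
β = 0, γ = 1 ↦ 1  ≥
β = 1/2, γ = 0 ↦ 1/2  <
β = 1/2, γ = 1/2 ↦ 1/2  <
β = 1/2, γ = 1 ↦ 1  ≥
β = 1, γ = 0 ↦ 1  ≥
β = 1, γ = 1/2 ↦ 1  ≥
β = 1, γ = 1 ↦ 1  ≥
So 5 of the 9 assignments meet the threshold.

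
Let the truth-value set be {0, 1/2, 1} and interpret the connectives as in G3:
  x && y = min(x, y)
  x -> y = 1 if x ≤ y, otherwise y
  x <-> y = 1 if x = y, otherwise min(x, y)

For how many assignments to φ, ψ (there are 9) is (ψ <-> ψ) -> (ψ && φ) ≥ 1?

1

φ = 0, ψ = 0 ↦ 0  <
φ = 0, ψ = 1/2 ↦ 0  <
φ = 0, ψ = 1 ↦ 0  <
φ = 1/2, ψ = 0 ↦ 0  <
φ = 1/2, ψ = 1/2 ↦ 1/2  <
φ = 1/2, ψ = 1 ↦ 1/2  <
φ = 1, ψ = 0 ↦ 0  <
φ = 1, ψ = 1/2 ↦ 1/2  <
φ = 1, ψ = 1 ↦ 1  ≥
So 1 of the 9 assignments meets the threshold.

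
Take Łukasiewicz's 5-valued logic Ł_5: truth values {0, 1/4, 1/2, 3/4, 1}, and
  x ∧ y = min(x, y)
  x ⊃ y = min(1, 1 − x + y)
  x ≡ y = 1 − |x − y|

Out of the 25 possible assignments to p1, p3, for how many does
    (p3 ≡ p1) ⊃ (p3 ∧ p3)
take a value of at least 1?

value 1: 13 assignments (counts)
value 3/4: 5 assignments
value 1/2: 4 assignments
value 1/4: 2 assignments
value 0: 1 assignment
So 13 of the 25 assignments meet the threshold.

13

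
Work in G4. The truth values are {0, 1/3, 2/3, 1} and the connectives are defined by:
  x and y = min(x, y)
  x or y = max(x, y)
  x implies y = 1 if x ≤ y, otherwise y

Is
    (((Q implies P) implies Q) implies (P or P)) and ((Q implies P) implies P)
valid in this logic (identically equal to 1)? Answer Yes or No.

Counterexample: take P = 0, Q = 0.
Q implies P = 0 implies 0 = 1
(Q implies P) implies Q = 1 implies 0 = 0
P or P = 0 or 0 = 0
((Q implies P) implies Q) implies (P or P) = 0 implies 0 = 1
Q implies P = 0 implies 0 = 1
(Q implies P) implies P = 1 implies 0 = 0
(((Q implies P) implies Q) implies (P or P)) and ((Q implies P) implies P) = 1 and 0 = 0
This gives 0 ≠ 1.

No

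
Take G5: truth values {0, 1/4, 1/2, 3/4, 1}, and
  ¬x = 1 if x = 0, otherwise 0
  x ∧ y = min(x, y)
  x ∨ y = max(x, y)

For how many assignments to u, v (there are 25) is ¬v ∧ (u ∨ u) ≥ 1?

value 1: 1 assignment (counts)
value 3/4: 1 assignment
value 1/2: 1 assignment
value 1/4: 1 assignment
value 0: 21 assignments
So 1 of the 25 assignments meets the threshold.

1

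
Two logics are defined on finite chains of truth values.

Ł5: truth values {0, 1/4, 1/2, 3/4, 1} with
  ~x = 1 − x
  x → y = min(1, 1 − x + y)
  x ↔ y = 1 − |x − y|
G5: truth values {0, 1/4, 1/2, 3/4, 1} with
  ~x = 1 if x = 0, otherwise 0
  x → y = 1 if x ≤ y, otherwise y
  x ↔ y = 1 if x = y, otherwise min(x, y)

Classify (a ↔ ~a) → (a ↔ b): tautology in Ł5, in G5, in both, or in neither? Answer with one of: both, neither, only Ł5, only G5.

In Ł5: at a = 1/4, b = 1 the value is 3/4 — not a tautology.
In G5: every assignment gives 1 — tautology.

only G5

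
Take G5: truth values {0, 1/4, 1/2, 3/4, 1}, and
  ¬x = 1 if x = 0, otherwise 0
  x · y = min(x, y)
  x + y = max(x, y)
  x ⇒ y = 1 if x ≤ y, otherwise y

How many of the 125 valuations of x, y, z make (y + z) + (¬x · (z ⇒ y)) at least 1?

value 1: 55 assignments (counts)
value 3/4: 31 assignments
value 1/2: 22 assignments
value 1/4: 13 assignments
value 0: 4 assignments
So 55 of the 125 assignments meet the threshold.

55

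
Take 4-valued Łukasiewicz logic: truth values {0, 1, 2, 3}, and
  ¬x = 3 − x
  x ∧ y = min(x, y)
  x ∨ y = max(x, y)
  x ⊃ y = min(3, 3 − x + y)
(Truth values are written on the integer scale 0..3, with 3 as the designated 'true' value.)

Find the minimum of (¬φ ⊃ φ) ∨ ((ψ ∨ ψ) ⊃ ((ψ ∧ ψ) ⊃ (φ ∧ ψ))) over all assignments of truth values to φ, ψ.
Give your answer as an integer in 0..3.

0

Take φ = 0, ψ = 3:
¬φ = ¬0 = 3
¬φ ⊃ φ = 3 ⊃ 0 = 0
ψ ∨ ψ = 3 ∨ 3 = 3
ψ ∧ ψ = 3 ∧ 3 = 3
φ ∧ ψ = 0 ∧ 3 = 0
(ψ ∧ ψ) ⊃ (φ ∧ ψ) = 3 ⊃ 0 = 0
(ψ ∨ ψ) ⊃ ((ψ ∧ ψ) ⊃ (φ ∧ ψ)) = 3 ⊃ 0 = 0
(¬φ ⊃ φ) ∨ ((ψ ∨ ψ) ⊃ ((ψ ∧ ψ) ⊃ (φ ∧ ψ))) = 0 ∨ 0 = 0
No assignment yields a value below 0, so this is the minimum.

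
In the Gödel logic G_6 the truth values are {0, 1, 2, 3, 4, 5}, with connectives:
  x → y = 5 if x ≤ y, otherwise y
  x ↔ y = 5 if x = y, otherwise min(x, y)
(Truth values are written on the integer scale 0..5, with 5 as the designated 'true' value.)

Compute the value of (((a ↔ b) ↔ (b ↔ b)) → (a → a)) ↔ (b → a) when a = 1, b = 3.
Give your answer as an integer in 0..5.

1

a ↔ b = 1 ↔ 3 = 1
b ↔ b = 3 ↔ 3 = 5
(a ↔ b) ↔ (b ↔ b) = 1 ↔ 5 = 1
a → a = 1 → 1 = 5
((a ↔ b) ↔ (b ↔ b)) → (a → a) = 1 → 5 = 5
b → a = 3 → 1 = 1
(((a ↔ b) ↔ (b ↔ b)) → (a → a)) ↔ (b → a) = 5 ↔ 1 = 1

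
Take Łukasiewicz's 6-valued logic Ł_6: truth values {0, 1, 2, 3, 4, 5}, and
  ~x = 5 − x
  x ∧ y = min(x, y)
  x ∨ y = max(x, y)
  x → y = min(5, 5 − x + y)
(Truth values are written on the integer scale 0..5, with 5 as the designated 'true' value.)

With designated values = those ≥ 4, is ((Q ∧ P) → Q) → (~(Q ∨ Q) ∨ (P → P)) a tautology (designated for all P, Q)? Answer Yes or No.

At P = 3, Q = 0, for instance:
Q ∧ P = 0 ∧ 3 = 0
(Q ∧ P) → Q = 0 → 0 = 5
Q ∨ Q = 0 ∨ 0 = 0
~(Q ∨ Q) = ~0 = 5
P → P = 3 → 3 = 5
~(Q ∨ Q) ∨ (P → P) = 5 ∨ 5 = 5
((Q ∧ P) → Q) → (~(Q ∨ Q) ∨ (P → P)) = 5 → 5 = 5
and checking the remaining 35 assignments likewise gives ≥ 4 in every case.

Yes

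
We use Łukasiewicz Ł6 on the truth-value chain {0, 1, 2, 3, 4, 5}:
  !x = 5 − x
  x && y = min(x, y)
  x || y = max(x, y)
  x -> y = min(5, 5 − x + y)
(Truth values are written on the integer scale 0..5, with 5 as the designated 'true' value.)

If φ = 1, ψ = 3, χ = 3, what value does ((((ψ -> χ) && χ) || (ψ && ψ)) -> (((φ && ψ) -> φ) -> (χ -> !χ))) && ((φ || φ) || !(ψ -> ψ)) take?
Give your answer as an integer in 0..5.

ψ -> χ = 3 -> 3 = 5
(ψ -> χ) && χ = 5 && 3 = 3
ψ && ψ = 3 && 3 = 3
((ψ -> χ) && χ) || (ψ && ψ) = 3 || 3 = 3
φ && ψ = 1 && 3 = 1
(φ && ψ) -> φ = 1 -> 1 = 5
!χ = !3 = 2
χ -> !χ = 3 -> 2 = 4
((φ && ψ) -> φ) -> (χ -> !χ) = 5 -> 4 = 4
(((ψ -> χ) && χ) || (ψ && ψ)) -> (((φ && ψ) -> φ) -> (χ -> !χ)) = 3 -> 4 = 5
φ || φ = 1 || 1 = 1
ψ -> ψ = 3 -> 3 = 5
!(ψ -> ψ) = !5 = 0
(φ || φ) || !(ψ -> ψ) = 1 || 0 = 1
((((ψ -> χ) && χ) || (ψ && ψ)) -> (((φ && ψ) -> φ) -> (χ -> !χ))) && ((φ || φ) || !(ψ -> ψ)) = 5 && 1 = 1

1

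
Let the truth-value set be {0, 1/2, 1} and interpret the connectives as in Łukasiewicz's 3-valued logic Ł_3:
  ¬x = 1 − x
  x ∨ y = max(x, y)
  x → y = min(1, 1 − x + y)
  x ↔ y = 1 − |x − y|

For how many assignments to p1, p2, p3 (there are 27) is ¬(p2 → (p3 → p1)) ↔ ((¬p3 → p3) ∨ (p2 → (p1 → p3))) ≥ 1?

value 1: 2 assignments (counts)
value 1/2: 5 assignments
value 0: 20 assignments
So 2 of the 27 assignments meet the threshold.

2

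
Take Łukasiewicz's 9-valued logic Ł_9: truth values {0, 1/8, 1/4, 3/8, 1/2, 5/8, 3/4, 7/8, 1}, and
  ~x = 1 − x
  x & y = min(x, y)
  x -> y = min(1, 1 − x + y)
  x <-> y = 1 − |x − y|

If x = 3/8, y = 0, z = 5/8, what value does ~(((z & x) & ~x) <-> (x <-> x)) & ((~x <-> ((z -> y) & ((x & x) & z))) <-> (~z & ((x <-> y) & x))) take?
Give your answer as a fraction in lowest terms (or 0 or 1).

z & x = 5/8 & 3/8 = 3/8
~x = ~3/8 = 5/8
(z & x) & ~x = 3/8 & 5/8 = 3/8
x <-> x = 3/8 <-> 3/8 = 1
((z & x) & ~x) <-> (x <-> x) = 3/8 <-> 1 = 3/8
~(((z & x) & ~x) <-> (x <-> x)) = ~3/8 = 5/8
~x = ~3/8 = 5/8
z -> y = 5/8 -> 0 = 3/8
x & x = 3/8 & 3/8 = 3/8
(x & x) & z = 3/8 & 5/8 = 3/8
(z -> y) & ((x & x) & z) = 3/8 & 3/8 = 3/8
~x <-> ((z -> y) & ((x & x) & z)) = 5/8 <-> 3/8 = 3/4
~z = ~5/8 = 3/8
x <-> y = 3/8 <-> 0 = 5/8
(x <-> y) & x = 5/8 & 3/8 = 3/8
~z & ((x <-> y) & x) = 3/8 & 3/8 = 3/8
(~x <-> ((z -> y) & ((x & x) & z))) <-> (~z & ((x <-> y) & x)) = 3/4 <-> 3/8 = 5/8
~(((z & x) & ~x) <-> (x <-> x)) & ((~x <-> ((z -> y) & ((x & x) & z))) <-> (~z & ((x <-> y) & x))) = 5/8 & 5/8 = 5/8

5/8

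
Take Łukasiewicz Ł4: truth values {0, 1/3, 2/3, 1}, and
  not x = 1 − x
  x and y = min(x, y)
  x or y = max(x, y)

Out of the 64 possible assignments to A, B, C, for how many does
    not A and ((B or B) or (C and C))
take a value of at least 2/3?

24

value 1: 7 assignments (counts)
value 2/3: 17 assignments (counts)
value 1/3: 21 assignments
value 0: 19 assignments
So 24 of the 64 assignments meet the threshold.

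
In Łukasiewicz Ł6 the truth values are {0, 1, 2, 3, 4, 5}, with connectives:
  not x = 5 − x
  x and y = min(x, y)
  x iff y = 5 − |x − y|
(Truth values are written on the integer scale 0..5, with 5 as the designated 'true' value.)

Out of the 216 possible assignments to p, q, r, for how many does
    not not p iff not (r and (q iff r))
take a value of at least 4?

value 5: 36 assignments (counts)
value 4: 64 assignments (counts)
value 3: 52 assignments
value 2: 36 assignments
value 1: 20 assignments
value 0: 8 assignments
So 100 of the 216 assignments meet the threshold.

100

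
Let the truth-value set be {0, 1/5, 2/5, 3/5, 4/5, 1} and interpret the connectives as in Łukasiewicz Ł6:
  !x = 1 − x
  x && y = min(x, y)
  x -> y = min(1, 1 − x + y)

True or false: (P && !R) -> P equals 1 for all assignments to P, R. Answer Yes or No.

At P = 1/5, R = 3/5, for instance:
!R = !3/5 = 2/5
P && !R = 1/5 && 2/5 = 1/5
(P && !R) -> P = 1/5 -> 1/5 = 1
and checking the remaining 35 assignments likewise gives ≥ 1 in every case.

Yes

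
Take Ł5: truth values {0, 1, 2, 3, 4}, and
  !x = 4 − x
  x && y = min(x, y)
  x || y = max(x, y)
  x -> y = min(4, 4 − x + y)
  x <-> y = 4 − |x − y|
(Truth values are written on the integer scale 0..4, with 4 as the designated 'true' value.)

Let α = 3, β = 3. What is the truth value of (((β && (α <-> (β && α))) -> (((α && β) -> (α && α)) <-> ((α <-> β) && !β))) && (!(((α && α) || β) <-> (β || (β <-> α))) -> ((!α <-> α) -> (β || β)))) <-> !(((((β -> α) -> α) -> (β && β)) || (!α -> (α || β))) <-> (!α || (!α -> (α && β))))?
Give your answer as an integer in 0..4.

β && α = 3 && 3 = 3
α <-> (β && α) = 3 <-> 3 = 4
β && (α <-> (β && α)) = 3 && 4 = 3
α && β = 3 && 3 = 3
α && α = 3 && 3 = 3
(α && β) -> (α && α) = 3 -> 3 = 4
α <-> β = 3 <-> 3 = 4
!β = !3 = 1
(α <-> β) && !β = 4 && 1 = 1
((α && β) -> (α && α)) <-> ((α <-> β) && !β) = 4 <-> 1 = 1
(β && (α <-> (β && α))) -> (((α && β) -> (α && α)) <-> ((α <-> β) && !β)) = 3 -> 1 = 2
α && α = 3 && 3 = 3
(α && α) || β = 3 || 3 = 3
β <-> α = 3 <-> 3 = 4
β || (β <-> α) = 3 || 4 = 4
((α && α) || β) <-> (β || (β <-> α)) = 3 <-> 4 = 3
!(((α && α) || β) <-> (β || (β <-> α))) = !3 = 1
!α = !3 = 1
!α <-> α = 1 <-> 3 = 2
β || β = 3 || 3 = 3
(!α <-> α) -> (β || β) = 2 -> 3 = 4
!(((α && α) || β) <-> (β || (β <-> α))) -> ((!α <-> α) -> (β || β)) = 1 -> 4 = 4
((β && (α <-> (β && α))) -> (((α && β) -> (α && α)) <-> ((α <-> β) && !β))) && (!(((α && α) || β) <-> (β || (β <-> α))) -> ((!α <-> α) -> (β || β))) = 2 && 4 = 2
β -> α = 3 -> 3 = 4
(β -> α) -> α = 4 -> 3 = 3
β && β = 3 && 3 = 3
((β -> α) -> α) -> (β && β) = 3 -> 3 = 4
!α = !3 = 1
α || β = 3 || 3 = 3
!α -> (α || β) = 1 -> 3 = 4
(((β -> α) -> α) -> (β && β)) || (!α -> (α || β)) = 4 || 4 = 4
!α = !3 = 1
!α = !3 = 1
α && β = 3 && 3 = 3
!α -> (α && β) = 1 -> 3 = 4
!α || (!α -> (α && β)) = 1 || 4 = 4
((((β -> α) -> α) -> (β && β)) || (!α -> (α || β))) <-> (!α || (!α -> (α && β))) = 4 <-> 4 = 4
!(((((β -> α) -> α) -> (β && β)) || (!α -> (α || β))) <-> (!α || (!α -> (α && β)))) = !4 = 0
(((β && (α <-> (β && α))) -> (((α && β) -> (α && α)) <-> ((α <-> β) && !β))) && (!(((α && α) || β) <-> (β || (β <-> α))) -> ((!α <-> α) -> (β || β)))) <-> !(((((β -> α) -> α) -> (β && β)) || (!α -> (α || β))) <-> (!α || (!α -> (α && β)))) = 2 <-> 0 = 2

2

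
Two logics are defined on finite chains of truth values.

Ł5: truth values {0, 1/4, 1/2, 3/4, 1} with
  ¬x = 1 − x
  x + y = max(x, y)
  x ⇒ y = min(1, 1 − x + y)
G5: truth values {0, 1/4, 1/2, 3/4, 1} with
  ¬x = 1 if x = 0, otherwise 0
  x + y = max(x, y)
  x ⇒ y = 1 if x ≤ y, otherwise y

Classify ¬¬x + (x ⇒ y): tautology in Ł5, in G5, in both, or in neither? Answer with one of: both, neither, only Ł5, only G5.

In Ł5: at x = 1/4, y = 0 the value is 3/4 — not a tautology.
In G5: every assignment gives 1 — tautology.

only G5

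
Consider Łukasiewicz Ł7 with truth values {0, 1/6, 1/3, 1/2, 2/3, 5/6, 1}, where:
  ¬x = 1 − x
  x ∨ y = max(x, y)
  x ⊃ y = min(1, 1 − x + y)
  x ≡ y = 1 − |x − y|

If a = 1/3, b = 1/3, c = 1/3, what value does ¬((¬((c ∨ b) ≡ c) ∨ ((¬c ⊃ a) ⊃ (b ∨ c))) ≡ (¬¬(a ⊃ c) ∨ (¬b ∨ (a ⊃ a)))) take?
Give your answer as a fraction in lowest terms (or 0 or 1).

c ∨ b = 1/3 ∨ 1/3 = 1/3
(c ∨ b) ≡ c = 1/3 ≡ 1/3 = 1
¬((c ∨ b) ≡ c) = ¬1 = 0
¬c = ¬1/3 = 2/3
¬c ⊃ a = 2/3 ⊃ 1/3 = 2/3
b ∨ c = 1/3 ∨ 1/3 = 1/3
(¬c ⊃ a) ⊃ (b ∨ c) = 2/3 ⊃ 1/3 = 2/3
¬((c ∨ b) ≡ c) ∨ ((¬c ⊃ a) ⊃ (b ∨ c)) = 0 ∨ 2/3 = 2/3
a ⊃ c = 1/3 ⊃ 1/3 = 1
¬(a ⊃ c) = ¬1 = 0
¬¬(a ⊃ c) = ¬0 = 1
¬b = ¬1/3 = 2/3
a ⊃ a = 1/3 ⊃ 1/3 = 1
¬b ∨ (a ⊃ a) = 2/3 ∨ 1 = 1
¬¬(a ⊃ c) ∨ (¬b ∨ (a ⊃ a)) = 1 ∨ 1 = 1
(¬((c ∨ b) ≡ c) ∨ ((¬c ⊃ a) ⊃ (b ∨ c))) ≡ (¬¬(a ⊃ c) ∨ (¬b ∨ (a ⊃ a))) = 2/3 ≡ 1 = 2/3
¬((¬((c ∨ b) ≡ c) ∨ ((¬c ⊃ a) ⊃ (b ∨ c))) ≡ (¬¬(a ⊃ c) ∨ (¬b ∨ (a ⊃ a)))) = ¬2/3 = 1/3

1/3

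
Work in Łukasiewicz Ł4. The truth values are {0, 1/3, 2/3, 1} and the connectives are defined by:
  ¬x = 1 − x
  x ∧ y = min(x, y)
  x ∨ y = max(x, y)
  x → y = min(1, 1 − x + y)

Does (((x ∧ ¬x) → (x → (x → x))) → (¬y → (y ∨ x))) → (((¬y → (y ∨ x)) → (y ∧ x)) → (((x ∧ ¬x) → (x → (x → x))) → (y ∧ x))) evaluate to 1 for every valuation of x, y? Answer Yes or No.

Yes

x = 0, y = 0 ↦ 1
x = 0, y = 1/3 ↦ 1
x = 0, y = 2/3 ↦ 1
x = 0, y = 1 ↦ 1
x = 1/3, y = 0 ↦ 1
x = 1/3, y = 1/3 ↦ 1
x = 1/3, y = 2/3 ↦ 1
x = 1/3, y = 1 ↦ 1
x = 2/3, y = 0 ↦ 1
x = 2/3, y = 1/3 ↦ 1
x = 2/3, y = 2/3 ↦ 1
x = 2/3, y = 1 ↦ 1
x = 1, y = 0 ↦ 1
x = 1, y = 1/3 ↦ 1
x = 1, y = 2/3 ↦ 1
x = 1, y = 1 ↦ 1
Every assignment gives a value ≥ 1.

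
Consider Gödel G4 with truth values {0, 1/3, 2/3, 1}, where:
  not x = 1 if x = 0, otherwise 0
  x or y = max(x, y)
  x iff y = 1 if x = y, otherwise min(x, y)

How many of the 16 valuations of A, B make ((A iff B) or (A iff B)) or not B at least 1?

A = 0, B = 0 ↦ 1  ≥
A = 0, B = 1/3 ↦ 0  <
A = 0, B = 2/3 ↦ 0  <
A = 0, B = 1 ↦ 0  <
A = 1/3, B = 0 ↦ 1  ≥
A = 1/3, B = 1/3 ↦ 1  ≥
A = 1/3, B = 2/3 ↦ 1/3  <
A = 1/3, B = 1 ↦ 1/3  <
A = 2/3, B = 0 ↦ 1  ≥
A = 2/3, B = 1/3 ↦ 1/3  <
A = 2/3, B = 2/3 ↦ 1  ≥
A = 2/3, B = 1 ↦ 2/3  <
A = 1, B = 0 ↦ 1  ≥
A = 1, B = 1/3 ↦ 1/3  <
A = 1, B = 2/3 ↦ 2/3  <
A = 1, B = 1 ↦ 1  ≥
So 7 of the 16 assignments meet the threshold.

7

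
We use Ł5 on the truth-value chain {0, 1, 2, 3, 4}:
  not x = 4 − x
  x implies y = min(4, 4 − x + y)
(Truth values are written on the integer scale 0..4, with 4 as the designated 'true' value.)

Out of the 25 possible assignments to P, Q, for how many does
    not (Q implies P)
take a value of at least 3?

value 4: 1 assignment (counts)
value 3: 2 assignments (counts)
value 2: 3 assignments
value 1: 4 assignments
value 0: 15 assignments
So 3 of the 25 assignments meet the threshold.

3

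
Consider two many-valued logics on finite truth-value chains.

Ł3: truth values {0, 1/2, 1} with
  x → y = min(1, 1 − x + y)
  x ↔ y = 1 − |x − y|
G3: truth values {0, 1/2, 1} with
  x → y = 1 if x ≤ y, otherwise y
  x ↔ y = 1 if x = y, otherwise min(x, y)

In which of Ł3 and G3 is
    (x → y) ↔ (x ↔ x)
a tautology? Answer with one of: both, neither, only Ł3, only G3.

neither

In Ł3: at x = 1/2, y = 0 the value is 1/2 — not a tautology.
In G3: at x = 1/2, y = 0 the value is 0 — not a tautology.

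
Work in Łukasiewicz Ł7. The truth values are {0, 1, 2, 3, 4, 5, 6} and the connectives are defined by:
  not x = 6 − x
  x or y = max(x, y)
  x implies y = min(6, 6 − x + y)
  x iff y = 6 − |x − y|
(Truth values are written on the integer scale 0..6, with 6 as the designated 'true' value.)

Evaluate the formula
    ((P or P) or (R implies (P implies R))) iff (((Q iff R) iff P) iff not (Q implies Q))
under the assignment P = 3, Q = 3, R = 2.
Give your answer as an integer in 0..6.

2

P or P = 3 or 3 = 3
P implies R = 3 implies 2 = 5
R implies (P implies R) = 2 implies 5 = 6
(P or P) or (R implies (P implies R)) = 3 or 6 = 6
Q iff R = 3 iff 2 = 5
(Q iff R) iff P = 5 iff 3 = 4
Q implies Q = 3 implies 3 = 6
not (Q implies Q) = not 6 = 0
((Q iff R) iff P) iff not (Q implies Q) = 4 iff 0 = 2
((P or P) or (R implies (P implies R))) iff (((Q iff R) iff P) iff not (Q implies Q)) = 6 iff 2 = 2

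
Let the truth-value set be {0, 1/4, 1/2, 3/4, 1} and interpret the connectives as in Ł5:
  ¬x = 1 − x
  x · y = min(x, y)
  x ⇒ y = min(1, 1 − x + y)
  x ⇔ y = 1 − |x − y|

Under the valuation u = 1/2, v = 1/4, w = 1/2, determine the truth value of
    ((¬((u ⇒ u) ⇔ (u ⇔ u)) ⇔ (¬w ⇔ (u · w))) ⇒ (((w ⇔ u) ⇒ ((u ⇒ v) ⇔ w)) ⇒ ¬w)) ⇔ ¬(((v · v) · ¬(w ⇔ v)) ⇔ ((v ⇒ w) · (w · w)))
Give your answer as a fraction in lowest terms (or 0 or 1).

1/4

u ⇒ u = 1/2 ⇒ 1/2 = 1
u ⇔ u = 1/2 ⇔ 1/2 = 1
(u ⇒ u) ⇔ (u ⇔ u) = 1 ⇔ 1 = 1
¬((u ⇒ u) ⇔ (u ⇔ u)) = ¬1 = 0
¬w = ¬1/2 = 1/2
u · w = 1/2 · 1/2 = 1/2
¬w ⇔ (u · w) = 1/2 ⇔ 1/2 = 1
¬((u ⇒ u) ⇔ (u ⇔ u)) ⇔ (¬w ⇔ (u · w)) = 0 ⇔ 1 = 0
w ⇔ u = 1/2 ⇔ 1/2 = 1
u ⇒ v = 1/2 ⇒ 1/4 = 3/4
(u ⇒ v) ⇔ w = 3/4 ⇔ 1/2 = 3/4
(w ⇔ u) ⇒ ((u ⇒ v) ⇔ w) = 1 ⇒ 3/4 = 3/4
¬w = ¬1/2 = 1/2
((w ⇔ u) ⇒ ((u ⇒ v) ⇔ w)) ⇒ ¬w = 3/4 ⇒ 1/2 = 3/4
(¬((u ⇒ u) ⇔ (u ⇔ u)) ⇔ (¬w ⇔ (u · w))) ⇒ (((w ⇔ u) ⇒ ((u ⇒ v) ⇔ w)) ⇒ ¬w) = 0 ⇒ 3/4 = 1
v · v = 1/4 · 1/4 = 1/4
w ⇔ v = 1/2 ⇔ 1/4 = 3/4
¬(w ⇔ v) = ¬3/4 = 1/4
(v · v) · ¬(w ⇔ v) = 1/4 · 1/4 = 1/4
v ⇒ w = 1/4 ⇒ 1/2 = 1
w · w = 1/2 · 1/2 = 1/2
(v ⇒ w) · (w · w) = 1 · 1/2 = 1/2
((v · v) · ¬(w ⇔ v)) ⇔ ((v ⇒ w) · (w · w)) = 1/4 ⇔ 1/2 = 3/4
¬(((v · v) · ¬(w ⇔ v)) ⇔ ((v ⇒ w) · (w · w))) = ¬3/4 = 1/4
((¬((u ⇒ u) ⇔ (u ⇔ u)) ⇔ (¬w ⇔ (u · w))) ⇒ (((w ⇔ u) ⇒ ((u ⇒ v) ⇔ w)) ⇒ ¬w)) ⇔ ¬(((v · v) · ¬(w ⇔ v)) ⇔ ((v ⇒ w) · (w · w))) = 1 ⇔ 1/4 = 1/4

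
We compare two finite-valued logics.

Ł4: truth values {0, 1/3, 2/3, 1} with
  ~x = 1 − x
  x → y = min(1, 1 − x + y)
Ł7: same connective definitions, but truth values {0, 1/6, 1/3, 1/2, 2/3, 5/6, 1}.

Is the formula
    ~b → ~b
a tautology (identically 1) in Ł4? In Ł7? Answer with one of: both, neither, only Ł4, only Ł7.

In Ł4: every assignment gives 1 — tautology.
In Ł7: every assignment gives 1 — tautology.

both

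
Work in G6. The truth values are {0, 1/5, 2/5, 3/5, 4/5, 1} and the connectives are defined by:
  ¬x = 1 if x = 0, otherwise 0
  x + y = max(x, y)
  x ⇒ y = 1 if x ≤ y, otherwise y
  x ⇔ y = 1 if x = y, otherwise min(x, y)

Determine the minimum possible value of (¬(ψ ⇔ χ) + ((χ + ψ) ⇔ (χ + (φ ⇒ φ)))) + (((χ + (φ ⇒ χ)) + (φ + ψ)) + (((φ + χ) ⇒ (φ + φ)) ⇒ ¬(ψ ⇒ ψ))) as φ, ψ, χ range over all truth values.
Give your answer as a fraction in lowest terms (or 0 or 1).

Take φ = 1/5, ψ = 0, χ = 0:
ψ ⇔ χ = 0 ⇔ 0 = 1
¬(ψ ⇔ χ) = ¬1 = 0
χ + ψ = 0 + 0 = 0
φ ⇒ φ = 1/5 ⇒ 1/5 = 1
χ + (φ ⇒ φ) = 0 + 1 = 1
(χ + ψ) ⇔ (χ + (φ ⇒ φ)) = 0 ⇔ 1 = 0
¬(ψ ⇔ χ) + ((χ + ψ) ⇔ (χ + (φ ⇒ φ))) = 0 + 0 = 0
φ ⇒ χ = 1/5 ⇒ 0 = 0
χ + (φ ⇒ χ) = 0 + 0 = 0
φ + ψ = 1/5 + 0 = 1/5
(χ + (φ ⇒ χ)) + (φ + ψ) = 0 + 1/5 = 1/5
φ + χ = 1/5 + 0 = 1/5
φ + φ = 1/5 + 1/5 = 1/5
(φ + χ) ⇒ (φ + φ) = 1/5 ⇒ 1/5 = 1
ψ ⇒ ψ = 0 ⇒ 0 = 1
¬(ψ ⇒ ψ) = ¬1 = 0
((φ + χ) ⇒ (φ + φ)) ⇒ ¬(ψ ⇒ ψ) = 1 ⇒ 0 = 0
((χ + (φ ⇒ χ)) + (φ + ψ)) + (((φ + χ) ⇒ (φ + φ)) ⇒ ¬(ψ ⇒ ψ)) = 1/5 + 0 = 1/5
(¬(ψ ⇔ χ) + ((χ + ψ) ⇔ (χ + (φ ⇒ φ)))) + (((χ + (φ ⇒ χ)) + (φ + ψ)) + (((φ + χ) ⇒ (φ + φ)) ⇒ ¬(ψ ⇒ ψ))) = 0 + 1/5 = 1/5
No assignment yields a value below 1/5, so this is the minimum.

1/5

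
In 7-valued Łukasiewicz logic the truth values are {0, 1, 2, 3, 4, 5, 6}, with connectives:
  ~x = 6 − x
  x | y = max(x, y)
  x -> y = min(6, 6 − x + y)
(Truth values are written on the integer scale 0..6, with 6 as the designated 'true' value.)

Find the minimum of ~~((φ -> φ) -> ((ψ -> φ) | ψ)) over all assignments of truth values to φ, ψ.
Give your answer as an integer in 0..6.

3

Take φ = 0, ψ = 3:
φ -> φ = 0 -> 0 = 6
ψ -> φ = 3 -> 0 = 3
(ψ -> φ) | ψ = 3 | 3 = 3
(φ -> φ) -> ((ψ -> φ) | ψ) = 6 -> 3 = 3
~((φ -> φ) -> ((ψ -> φ) | ψ)) = ~3 = 3
~~((φ -> φ) -> ((ψ -> φ) | ψ)) = ~3 = 3
No assignment yields a value below 3, so this is the minimum.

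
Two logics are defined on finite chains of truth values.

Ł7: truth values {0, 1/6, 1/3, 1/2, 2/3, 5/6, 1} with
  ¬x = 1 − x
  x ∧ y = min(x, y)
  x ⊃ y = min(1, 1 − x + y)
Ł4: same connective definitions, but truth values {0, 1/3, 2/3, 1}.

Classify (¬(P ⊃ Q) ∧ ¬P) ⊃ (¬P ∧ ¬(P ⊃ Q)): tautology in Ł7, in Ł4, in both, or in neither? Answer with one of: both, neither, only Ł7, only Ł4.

both

In Ł7: every assignment gives 1 — tautology.
In Ł4: every assignment gives 1 — tautology.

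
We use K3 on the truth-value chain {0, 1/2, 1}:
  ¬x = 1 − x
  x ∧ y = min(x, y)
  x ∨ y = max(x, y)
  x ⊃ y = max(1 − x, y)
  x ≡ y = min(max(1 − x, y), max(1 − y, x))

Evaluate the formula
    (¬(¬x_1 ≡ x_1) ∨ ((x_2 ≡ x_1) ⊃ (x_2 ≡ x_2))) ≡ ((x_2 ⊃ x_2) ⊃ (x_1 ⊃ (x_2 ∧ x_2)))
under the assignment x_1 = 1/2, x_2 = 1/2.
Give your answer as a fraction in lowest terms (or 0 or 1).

1/2

¬x_1 = ¬1/2 = 1/2
¬x_1 ≡ x_1 = 1/2 ≡ 1/2 = 1/2
¬(¬x_1 ≡ x_1) = ¬1/2 = 1/2
x_2 ≡ x_1 = 1/2 ≡ 1/2 = 1/2
x_2 ≡ x_2 = 1/2 ≡ 1/2 = 1/2
(x_2 ≡ x_1) ⊃ (x_2 ≡ x_2) = 1/2 ⊃ 1/2 = 1/2
¬(¬x_1 ≡ x_1) ∨ ((x_2 ≡ x_1) ⊃ (x_2 ≡ x_2)) = 1/2 ∨ 1/2 = 1/2
x_2 ⊃ x_2 = 1/2 ⊃ 1/2 = 1/2
x_2 ∧ x_2 = 1/2 ∧ 1/2 = 1/2
x_1 ⊃ (x_2 ∧ x_2) = 1/2 ⊃ 1/2 = 1/2
(x_2 ⊃ x_2) ⊃ (x_1 ⊃ (x_2 ∧ x_2)) = 1/2 ⊃ 1/2 = 1/2
(¬(¬x_1 ≡ x_1) ∨ ((x_2 ≡ x_1) ⊃ (x_2 ≡ x_2))) ≡ ((x_2 ⊃ x_2) ⊃ (x_1 ⊃ (x_2 ∧ x_2))) = 1/2 ≡ 1/2 = 1/2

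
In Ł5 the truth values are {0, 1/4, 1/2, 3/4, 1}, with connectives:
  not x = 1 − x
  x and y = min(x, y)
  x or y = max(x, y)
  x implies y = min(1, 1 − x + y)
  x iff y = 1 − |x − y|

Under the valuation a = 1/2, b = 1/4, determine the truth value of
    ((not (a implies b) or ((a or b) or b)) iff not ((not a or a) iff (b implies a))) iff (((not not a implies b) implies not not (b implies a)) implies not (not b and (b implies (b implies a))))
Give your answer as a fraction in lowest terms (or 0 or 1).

a implies b = 1/2 implies 1/4 = 3/4
not (a implies b) = not 3/4 = 1/4
a or b = 1/2 or 1/4 = 1/2
(a or b) or b = 1/2 or 1/4 = 1/2
not (a implies b) or ((a or b) or b) = 1/4 or 1/2 = 1/2
not a = not 1/2 = 1/2
not a or a = 1/2 or 1/2 = 1/2
b implies a = 1/4 implies 1/2 = 1
(not a or a) iff (b implies a) = 1/2 iff 1 = 1/2
not ((not a or a) iff (b implies a)) = not 1/2 = 1/2
(not (a implies b) or ((a or b) or b)) iff not ((not a or a) iff (b implies a)) = 1/2 iff 1/2 = 1
not a = not 1/2 = 1/2
not not a = not 1/2 = 1/2
not not a implies b = 1/2 implies 1/4 = 3/4
b implies a = 1/4 implies 1/2 = 1
not (b implies a) = not 1 = 0
not not (b implies a) = not 0 = 1
(not not a implies b) implies not not (b implies a) = 3/4 implies 1 = 1
not b = not 1/4 = 3/4
b implies a = 1/4 implies 1/2 = 1
b implies (b implies a) = 1/4 implies 1 = 1
not b and (b implies (b implies a)) = 3/4 and 1 = 3/4
not (not b and (b implies (b implies a))) = not 3/4 = 1/4
((not not a implies b) implies not not (b implies a)) implies not (not b and (b implies (b implies a))) = 1 implies 1/4 = 1/4
((not (a implies b) or ((a or b) or b)) iff not ((not a or a) iff (b implies a))) iff (((not not a implies b) implies not not (b implies a)) implies not (not b and (b implies (b implies a)))) = 1 iff 1/4 = 1/4

1/4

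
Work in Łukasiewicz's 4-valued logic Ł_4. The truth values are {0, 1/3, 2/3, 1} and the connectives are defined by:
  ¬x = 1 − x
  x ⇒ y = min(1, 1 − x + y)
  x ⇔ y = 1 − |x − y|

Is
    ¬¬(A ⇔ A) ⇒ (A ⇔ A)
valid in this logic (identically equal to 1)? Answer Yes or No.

Yes

A = 0 ↦ 1
A = 1/3 ↦ 1
A = 2/3 ↦ 1
A = 1 ↦ 1
Every assignment gives a value ≥ 1.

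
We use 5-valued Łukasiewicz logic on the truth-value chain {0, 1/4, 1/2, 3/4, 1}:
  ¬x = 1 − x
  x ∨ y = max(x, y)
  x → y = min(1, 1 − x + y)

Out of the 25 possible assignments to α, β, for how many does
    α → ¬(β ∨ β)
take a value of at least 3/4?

value 1: 15 assignments (counts)
value 3/4: 4 assignments (counts)
value 1/2: 3 assignments
value 1/4: 2 assignments
value 0: 1 assignment
So 19 of the 25 assignments meet the threshold.

19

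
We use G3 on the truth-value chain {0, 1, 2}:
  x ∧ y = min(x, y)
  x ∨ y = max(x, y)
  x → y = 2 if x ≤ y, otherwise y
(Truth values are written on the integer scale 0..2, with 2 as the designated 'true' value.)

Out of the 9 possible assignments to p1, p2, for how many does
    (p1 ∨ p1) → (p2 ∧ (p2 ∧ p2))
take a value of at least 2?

p1 = 0, p2 = 0 ↦ 2  ≥
p1 = 0, p2 = 1 ↦ 2  ≥
p1 = 0, p2 = 2 ↦ 2  ≥
p1 = 1, p2 = 0 ↦ 0  <
p1 = 1, p2 = 1 ↦ 2  ≥
p1 = 1, p2 = 2 ↦ 2  ≥
p1 = 2, p2 = 0 ↦ 0  <
p1 = 2, p2 = 1 ↦ 1  <
p1 = 2, p2 = 2 ↦ 2  ≥
So 6 of the 9 assignments meet the threshold.

6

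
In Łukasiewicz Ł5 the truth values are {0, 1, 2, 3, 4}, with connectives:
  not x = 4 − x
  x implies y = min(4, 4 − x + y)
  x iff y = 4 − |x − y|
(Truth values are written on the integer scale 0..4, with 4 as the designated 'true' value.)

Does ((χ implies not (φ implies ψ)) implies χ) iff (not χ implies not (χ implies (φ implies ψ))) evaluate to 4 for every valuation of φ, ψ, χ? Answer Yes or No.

Counterexample: take φ = 0, ψ = 0, χ = 1.
φ implies ψ = 0 implies 0 = 4
not (φ implies ψ) = not 4 = 0
χ implies not (φ implies ψ) = 1 implies 0 = 3
(χ implies not (φ implies ψ)) implies χ = 3 implies 1 = 2
not χ = not 1 = 3
φ implies ψ = 0 implies 0 = 4
χ implies (φ implies ψ) = 1 implies 4 = 4
not (χ implies (φ implies ψ)) = not 4 = 0
not χ implies not (χ implies (φ implies ψ)) = 3 implies 0 = 1
((χ implies not (φ implies ψ)) implies χ) iff (not χ implies not (χ implies (φ implies ψ))) = 2 iff 1 = 3
This gives 3 ≠ 4.

No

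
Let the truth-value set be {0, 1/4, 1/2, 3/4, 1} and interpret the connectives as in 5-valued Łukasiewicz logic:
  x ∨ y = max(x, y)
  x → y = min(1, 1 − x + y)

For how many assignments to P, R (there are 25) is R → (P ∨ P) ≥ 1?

15

value 1: 15 assignments (counts)
value 3/4: 4 assignments
value 1/2: 3 assignments
value 1/4: 2 assignments
value 0: 1 assignment
So 15 of the 25 assignments meet the threshold.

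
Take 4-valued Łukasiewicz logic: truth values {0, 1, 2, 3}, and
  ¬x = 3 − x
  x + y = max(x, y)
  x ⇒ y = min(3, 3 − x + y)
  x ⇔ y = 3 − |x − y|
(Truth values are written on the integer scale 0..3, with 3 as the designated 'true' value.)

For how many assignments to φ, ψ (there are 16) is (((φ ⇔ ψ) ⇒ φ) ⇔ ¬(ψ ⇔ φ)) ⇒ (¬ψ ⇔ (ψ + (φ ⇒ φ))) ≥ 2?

φ = 0, ψ = 0 ↦ 3  ≥
φ = 0, ψ = 1 ↦ 2  ≥
φ = 0, ψ = 2 ↦ 1  <
φ = 0, ψ = 3 ↦ 0  <
φ = 1, ψ = 0 ↦ 3  ≥
φ = 1, ψ = 1 ↦ 3  ≥
φ = 1, ψ = 2 ↦ 2  ≥
φ = 1, ψ = 3 ↦ 1  <
φ = 2, ψ = 0 ↦ 3  ≥
φ = 2, ψ = 1 ↦ 3  ≥
φ = 2, ψ = 2 ↦ 3  ≥
φ = 2, ψ = 3 ↦ 2  ≥
φ = 3, ψ = 0 ↦ 3  ≥
φ = 3, ψ = 1 ↦ 3  ≥
φ = 3, ψ = 2 ↦ 3  ≥
φ = 3, ψ = 3 ↦ 3  ≥
So 13 of the 16 assignments meet the threshold.

13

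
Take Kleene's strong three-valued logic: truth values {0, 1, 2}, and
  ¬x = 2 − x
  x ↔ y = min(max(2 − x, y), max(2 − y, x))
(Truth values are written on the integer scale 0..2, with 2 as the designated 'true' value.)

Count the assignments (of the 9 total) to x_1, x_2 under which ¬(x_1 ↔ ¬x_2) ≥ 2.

2

x_1 = 0, x_2 = 0 ↦ 2  ≥
x_1 = 0, x_2 = 1 ↦ 1  <
x_1 = 0, x_2 = 2 ↦ 0  <
x_1 = 1, x_2 = 0 ↦ 1  <
x_1 = 1, x_2 = 1 ↦ 1  <
x_1 = 1, x_2 = 2 ↦ 1  <
x_1 = 2, x_2 = 0 ↦ 0  <
x_1 = 2, x_2 = 1 ↦ 1  <
x_1 = 2, x_2 = 2 ↦ 2  ≥
So 2 of the 9 assignments meet the threshold.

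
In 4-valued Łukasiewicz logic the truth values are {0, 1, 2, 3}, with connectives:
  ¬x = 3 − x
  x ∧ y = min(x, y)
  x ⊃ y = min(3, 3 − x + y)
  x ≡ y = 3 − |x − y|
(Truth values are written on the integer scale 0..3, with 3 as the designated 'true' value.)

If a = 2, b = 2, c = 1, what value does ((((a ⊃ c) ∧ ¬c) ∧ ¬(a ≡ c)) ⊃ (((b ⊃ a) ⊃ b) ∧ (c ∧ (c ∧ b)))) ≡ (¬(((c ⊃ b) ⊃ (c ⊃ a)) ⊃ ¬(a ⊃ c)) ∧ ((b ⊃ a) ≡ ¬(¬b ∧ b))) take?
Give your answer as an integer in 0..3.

a ⊃ c = 2 ⊃ 1 = 2
¬c = ¬1 = 2
(a ⊃ c) ∧ ¬c = 2 ∧ 2 = 2
a ≡ c = 2 ≡ 1 = 2
¬(a ≡ c) = ¬2 = 1
((a ⊃ c) ∧ ¬c) ∧ ¬(a ≡ c) = 2 ∧ 1 = 1
b ⊃ a = 2 ⊃ 2 = 3
(b ⊃ a) ⊃ b = 3 ⊃ 2 = 2
c ∧ b = 1 ∧ 2 = 1
c ∧ (c ∧ b) = 1 ∧ 1 = 1
((b ⊃ a) ⊃ b) ∧ (c ∧ (c ∧ b)) = 2 ∧ 1 = 1
(((a ⊃ c) ∧ ¬c) ∧ ¬(a ≡ c)) ⊃ (((b ⊃ a) ⊃ b) ∧ (c ∧ (c ∧ b))) = 1 ⊃ 1 = 3
c ⊃ b = 1 ⊃ 2 = 3
c ⊃ a = 1 ⊃ 2 = 3
(c ⊃ b) ⊃ (c ⊃ a) = 3 ⊃ 3 = 3
a ⊃ c = 2 ⊃ 1 = 2
¬(a ⊃ c) = ¬2 = 1
((c ⊃ b) ⊃ (c ⊃ a)) ⊃ ¬(a ⊃ c) = 3 ⊃ 1 = 1
¬(((c ⊃ b) ⊃ (c ⊃ a)) ⊃ ¬(a ⊃ c)) = ¬1 = 2
b ⊃ a = 2 ⊃ 2 = 3
¬b = ¬2 = 1
¬b ∧ b = 1 ∧ 2 = 1
¬(¬b ∧ b) = ¬1 = 2
(b ⊃ a) ≡ ¬(¬b ∧ b) = 3 ≡ 2 = 2
¬(((c ⊃ b) ⊃ (c ⊃ a)) ⊃ ¬(a ⊃ c)) ∧ ((b ⊃ a) ≡ ¬(¬b ∧ b)) = 2 ∧ 2 = 2
((((a ⊃ c) ∧ ¬c) ∧ ¬(a ≡ c)) ⊃ (((b ⊃ a) ⊃ b) ∧ (c ∧ (c ∧ b)))) ≡ (¬(((c ⊃ b) ⊃ (c ⊃ a)) ⊃ ¬(a ⊃ c)) ∧ ((b ⊃ a) ≡ ¬(¬b ∧ b))) = 3 ≡ 2 = 2

2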